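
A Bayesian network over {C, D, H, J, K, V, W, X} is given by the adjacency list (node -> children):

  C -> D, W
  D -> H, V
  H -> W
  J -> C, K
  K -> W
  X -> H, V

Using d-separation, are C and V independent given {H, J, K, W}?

No

There are 6 undirected paths between C and V; checking each against the conditioning set {H, J, K, W}:
Path 1: C → D → H ← X → V
  D is a chain and D is not conditioned on; H is a collider and H is conditioned on, which opens it; X is a fork and X is not conditioned on — no node blocks this path, so it is active.
Path 2: C → D → V
  D is a chain and D is not conditioned on — no node blocks this path, so it is active.
Path 3: C → W ← H ← X → V
  H is a chain here and H is conditioned on, so the path is blocked at H.
Path 4: C → W ← H ← D → V
  H is a chain here and H is conditioned on, so the path is blocked at H.
Path 5: C ← J → K → W ← H ← X → V
  J is a fork here and J is conditioned on, so the path is blocked at J.
Path 6: C ← J → K → W ← H ← D → V
  J is a fork here and J is conditioned on, so the path is blocked at J.
At least one path is unblocked, so d-separation fails.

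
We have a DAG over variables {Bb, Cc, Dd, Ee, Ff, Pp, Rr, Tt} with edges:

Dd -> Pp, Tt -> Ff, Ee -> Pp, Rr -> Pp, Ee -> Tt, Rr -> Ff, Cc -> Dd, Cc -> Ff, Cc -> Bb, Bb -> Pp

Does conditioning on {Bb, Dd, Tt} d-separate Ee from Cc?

Yes

We examine all 6 paths between Ee and Cc:
  1. Ee → Pp ← Rr → Ff ← Cc — Pp:collider[blocks]; Rr:fork[open]; Ff:collider[blocks] ⇒ blocked
  2. Ee → Pp ← Dd ← Cc — Pp:collider[blocks]; Dd:chain[blocks] ⇒ blocked
  3. Ee → Pp ← Bb ← Cc — Pp:collider[blocks]; Bb:chain[blocks] ⇒ blocked
  4. Ee → Tt → Ff ← Rr → Pp ← Dd ← Cc — Tt:chain[blocks]; Ff:collider[blocks]; Rr:fork[open]; Pp:collider[blocks]; Dd:chain[blocks] ⇒ blocked
  5. Ee → Tt → Ff ← Rr → Pp ← Bb ← Cc — Tt:chain[blocks]; Ff:collider[blocks]; Rr:fork[open]; Pp:collider[blocks]; Bb:chain[blocks] ⇒ blocked
  6. Ee → Tt → Ff ← Cc — Tt:chain[blocks]; Ff:collider[blocks] ⇒ blocked
Since every path is blocked, d-separation holds.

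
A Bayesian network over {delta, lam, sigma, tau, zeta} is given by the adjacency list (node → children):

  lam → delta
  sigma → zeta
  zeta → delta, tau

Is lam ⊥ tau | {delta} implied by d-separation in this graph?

No

The only undirected path from lam to tau is:
  1. lam → delta ← zeta → tau — delta:collider[open]; zeta:fork[open] ⇒ active
Since the path lam → delta ← zeta → tau is active, lam and tau are not d-separated given {delta}.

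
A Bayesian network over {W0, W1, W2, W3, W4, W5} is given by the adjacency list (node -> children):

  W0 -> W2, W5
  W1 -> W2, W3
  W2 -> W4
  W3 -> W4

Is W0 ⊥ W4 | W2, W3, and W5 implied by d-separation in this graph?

There are 2 undirected paths between W0 and W4; checking each against the conditioning set {W2, W3, W5}:
Path 1: W0 → W2 ← W1 → W3 → W4
  W3 is a chain here and W3 is conditioned on, so the path is blocked at W3.
Path 2: W0 → W2 → W4
  W2 is a chain here and W2 is conditioned on, so the path is blocked at W2.
Since every path is blocked, d-separation holds.

Yes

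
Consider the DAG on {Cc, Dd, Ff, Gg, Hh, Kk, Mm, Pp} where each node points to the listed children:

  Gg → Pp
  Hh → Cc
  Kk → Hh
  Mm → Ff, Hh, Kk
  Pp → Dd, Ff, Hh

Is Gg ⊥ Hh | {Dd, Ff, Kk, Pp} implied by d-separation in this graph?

Yes — Gg and Hh are d-separated given {Dd, Ff, Kk, Pp}.

3 paths connect Gg and Hh; each must be blocked for d-separation to hold:
Path 1: Gg → Pp → Hh
  Pp is a chain here and Pp is conditioned on, so the path is blocked at Pp.
Path 2: Gg → Pp → Ff ← Mm → Kk → Hh
  Pp is a chain here and Pp is conditioned on, so the path is blocked at Pp.
Path 3: Gg → Pp → Ff ← Mm → Hh
  Pp is a chain here and Pp is conditioned on, so the path is blocked at Pp.
Every path is blocked, so Gg and Hh are d-separated given {Dd, Ff, Kk, Pp}.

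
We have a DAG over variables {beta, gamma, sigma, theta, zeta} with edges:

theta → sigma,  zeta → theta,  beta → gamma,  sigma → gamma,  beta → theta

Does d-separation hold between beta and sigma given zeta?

There are 2 undirected paths between beta and sigma; checking each against the conditioning set {zeta}:
Path 1: beta → gamma ← sigma
  gamma is a collider here and neither gamma nor any of its descendants is conditioned on, so the collider stays closed — the path is blocked at gamma.
Path 2: beta → theta → sigma
  theta is a chain and theta is not conditioned on — no node blocks this path, so it is active.
Since the path beta → theta → sigma is active, beta and sigma are not d-separated given {zeta}.

No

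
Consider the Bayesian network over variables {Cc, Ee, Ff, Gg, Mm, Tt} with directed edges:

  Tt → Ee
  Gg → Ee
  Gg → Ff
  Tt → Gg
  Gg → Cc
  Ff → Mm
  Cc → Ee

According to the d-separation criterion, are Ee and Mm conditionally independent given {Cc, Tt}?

No — Ee and Mm are not d-separated given {Cc, Tt}.

3 paths connect Ee and Mm; each must be blocked for d-separation to hold:
Path 1: Ee ← Cc ← Gg → Ff → Mm
  Cc is a chain here and Cc is conditioned on, so the path is blocked at Cc.
Path 2: Ee ← Gg → Ff → Mm
  Gg is a fork and Gg is not conditioned on; Ff is a chain and Ff is not conditioned on — no node blocks this path, so it is active.
Path 3: Ee ← Tt → Gg → Ff → Mm
  Tt is a fork here and Tt is conditioned on, so the path is blocked at Tt.
Since the path Ee ← Gg → Ff → Mm is active, Ee and Mm are not d-separated given {Cc, Tt}.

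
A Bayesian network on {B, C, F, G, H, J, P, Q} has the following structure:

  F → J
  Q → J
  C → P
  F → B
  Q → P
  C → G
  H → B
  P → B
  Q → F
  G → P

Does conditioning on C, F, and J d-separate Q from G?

Yes

Enumerating the 6 paths from Q to G and testing each for blocking by {C, F, J}:
Path 1: Q → F → B ← P ← C → G
  F is a chain here and F is conditioned on, so the path is blocked at F.
Path 2: Q → F → B ← P ← G
  F is a chain here and F is conditioned on, so the path is blocked at F.
Path 3: Q → J ← F → B ← P ← C → G
  F is a fork here and F is conditioned on, so the path is blocked at F.
Path 4: Q → J ← F → B ← P ← G
  F is a fork here and F is conditioned on, so the path is blocked at F.
Path 5: Q → P ← C → G
  P is a collider here and neither P nor any of its descendants is conditioned on, so the collider stays closed — the path is blocked at P.
Path 6: Q → P ← G
  P is a collider here and neither P nor any of its descendants is conditioned on, so the collider stays closed — the path is blocked at P.
All paths are blocked; Q ⊥ G | {C, F, J} holds.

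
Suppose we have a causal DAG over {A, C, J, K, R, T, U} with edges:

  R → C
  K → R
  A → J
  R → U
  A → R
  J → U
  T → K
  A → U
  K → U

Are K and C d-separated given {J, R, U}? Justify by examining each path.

Enumerating the 4 paths from K to C and testing each for blocking by {J, R, U}:
Path 1: K → R → C
  R is a chain here and R is conditioned on, so the path is blocked at R.
Path 2: K → U ← A → R → C
  R is a chain here and R is conditioned on, so the path is blocked at R.
Path 3: K → U ← R → C
  R is a fork here and R is conditioned on, so the path is blocked at R.
Path 4: K → U ← J ← A → R → C
  J is a chain here and J is conditioned on, so the path is blocked at J.
All paths are blocked; K ⊥ C | {J, R, U} holds.

Yes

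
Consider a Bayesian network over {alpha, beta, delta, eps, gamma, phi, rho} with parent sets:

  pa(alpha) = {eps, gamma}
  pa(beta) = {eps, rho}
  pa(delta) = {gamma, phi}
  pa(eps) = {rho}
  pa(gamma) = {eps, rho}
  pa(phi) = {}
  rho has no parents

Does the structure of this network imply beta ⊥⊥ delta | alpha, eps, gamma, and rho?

Yes

Enumerating the 6 paths from beta to delta and testing each for blocking by {alpha, eps, gamma, rho}:
Path 1: beta ← eps ← rho → gamma → delta
  eps is a chain here and eps is conditioned on, so the path is blocked at eps.
Path 2: beta ← eps → gamma → delta
  eps is a fork here and eps is conditioned on, so the path is blocked at eps.
Path 3: beta ← eps → alpha ← gamma → delta
  eps is a fork here and eps is conditioned on, so the path is blocked at eps.
Path 4: beta ← rho → eps → gamma → delta
  rho is a fork here and rho is conditioned on, so the path is blocked at rho.
Path 5: beta ← rho → eps → alpha ← gamma → delta
  rho is a fork here and rho is conditioned on, so the path is blocked at rho.
Path 6: beta ← rho → gamma → delta
  rho is a fork here and rho is conditioned on, so the path is blocked at rho.
Every path is blocked, so beta and delta are d-separated given {alpha, eps, gamma, rho}.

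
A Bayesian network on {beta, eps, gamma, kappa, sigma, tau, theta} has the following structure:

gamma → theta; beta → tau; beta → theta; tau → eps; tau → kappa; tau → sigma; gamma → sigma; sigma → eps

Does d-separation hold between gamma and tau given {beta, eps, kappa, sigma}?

Enumerating the 3 paths from gamma to tau and testing each for blocking by {beta, eps, kappa, sigma}:
Path 1: gamma → theta ← beta → tau
  theta is a collider here and neither theta nor any of its descendants is conditioned on, so the collider stays closed — the path is blocked at theta.
Path 2: gamma → sigma → eps ← tau
  sigma is a chain here and sigma is conditioned on, so the path is blocked at sigma.
Path 3: gamma → sigma ← tau
  sigma is a collider and sigma is conditioned on, which opens it — no node blocks this path, so it is active.
Since the path gamma → sigma ← tau is active, gamma and tau are not d-separated given {beta, eps, kappa, sigma}.

No — gamma and tau are not d-separated given {beta, eps, kappa, sigma}.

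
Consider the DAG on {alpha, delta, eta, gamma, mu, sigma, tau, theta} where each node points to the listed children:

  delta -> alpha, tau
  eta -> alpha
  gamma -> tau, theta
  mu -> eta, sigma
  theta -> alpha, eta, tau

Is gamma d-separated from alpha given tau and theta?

No — gamma and alpha are not d-separated given {tau, theta}.

There are 6 undirected paths between gamma and alpha; checking each against the conditioning set {tau, theta}:
  1. gamma → theta → alpha — theta:chain[blocks] ⇒ blocked
  2. gamma → theta → tau ← delta → alpha — theta:chain[blocks]; tau:collider[open]; delta:fork[open] ⇒ blocked
  3. gamma → theta → eta → alpha — theta:chain[blocks]; eta:chain[open] ⇒ blocked
  4. gamma → tau ← theta → alpha — tau:collider[open]; theta:fork[blocks] ⇒ blocked
  5. gamma → tau ← theta → eta → alpha — tau:collider[open]; theta:fork[blocks]; eta:chain[open] ⇒ blocked
  6. gamma → tau ← delta → alpha — tau:collider[open]; delta:fork[open] ⇒ active
Because an active path exists, gamma and alpha are not d-separated.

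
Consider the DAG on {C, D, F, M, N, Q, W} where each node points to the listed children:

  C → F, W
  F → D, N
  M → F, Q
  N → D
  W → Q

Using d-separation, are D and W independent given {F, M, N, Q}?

Yes — D and W are d-separated given {F, M, N, Q}.

4 paths connect D and W; each must be blocked for d-separation to hold:
  1. D ← N ← F ← M → Q ← W — N:chain[blocks]; F:chain[blocks]; M:fork[blocks]; Q:collider[open] ⇒ blocked
  2. D ← N ← F ← C → W — N:chain[blocks]; F:chain[blocks]; C:fork[open] ⇒ blocked
  3. D ← F ← M → Q ← W — F:chain[blocks]; M:fork[blocks]; Q:collider[open] ⇒ blocked
  4. D ← F ← C → W — F:chain[blocks]; C:fork[open] ⇒ blocked
Since every path is blocked, d-separation holds.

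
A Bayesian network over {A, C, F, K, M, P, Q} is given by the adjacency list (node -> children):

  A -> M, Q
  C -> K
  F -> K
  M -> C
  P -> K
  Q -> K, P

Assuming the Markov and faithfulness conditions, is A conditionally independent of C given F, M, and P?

There are 3 undirected paths between A and C; checking each against the conditioning set {F, M, P}:
Path 1: A → M → C
  M is a chain here and M is conditioned on, so the path is blocked at M.
Path 2: A → Q → P → K ← C
  P is a chain here and P is conditioned on, so the path is blocked at P.
Path 3: A → Q → K ← C
  K is a collider here and neither K nor any of its descendants is conditioned on, so the collider stays closed — the path is blocked at K.
Since every path is blocked, d-separation holds.

Yes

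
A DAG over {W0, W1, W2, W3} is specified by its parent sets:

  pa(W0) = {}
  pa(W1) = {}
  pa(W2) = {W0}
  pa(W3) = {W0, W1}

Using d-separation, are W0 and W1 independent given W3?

The only undirected path from W0 to W1 is:
Path 1: W0 → W3 ← W1
  W3 is a collider and W3 is conditioned on, which opens it — no node blocks this path, so it is active.
Because an active path exists, W0 and W1 are not d-separated.

No — W0 and W1 are not d-separated given {W3}.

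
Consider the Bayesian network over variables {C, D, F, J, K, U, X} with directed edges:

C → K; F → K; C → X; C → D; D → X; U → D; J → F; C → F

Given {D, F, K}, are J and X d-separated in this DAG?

4 paths connect J and X; each must be blocked for d-separation to hold:
  1. J → F ← C → D → X — F:collider[open]; C:fork[open]; D:chain[blocks] ⇒ blocked
  2. J → F ← C → X — F:collider[open]; C:fork[open] ⇒ active
  3. J → F → K ← C → D → X — F:chain[blocks]; K:collider[open]; C:fork[open]; D:chain[blocks] ⇒ blocked
  4. J → F → K ← C → X — F:chain[blocks]; K:collider[open]; C:fork[open] ⇒ blocked
At least one path is unblocked, so d-separation fails.

No — J and X are not d-separated given {D, F, K}.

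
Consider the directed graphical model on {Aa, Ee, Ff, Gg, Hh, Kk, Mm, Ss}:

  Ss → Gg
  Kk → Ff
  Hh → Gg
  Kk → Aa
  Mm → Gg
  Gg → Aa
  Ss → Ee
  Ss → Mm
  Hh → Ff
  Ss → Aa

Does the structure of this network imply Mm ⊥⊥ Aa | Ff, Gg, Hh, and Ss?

Yes

6 paths connect Mm and Aa; each must be blocked for d-separation to hold:
  1. Mm → Gg → Aa — Gg:chain[blocks] ⇒ blocked
  2. Mm → Gg ← Hh → Ff ← Kk → Aa — Gg:collider[open]; Hh:fork[blocks]; Ff:collider[open]; Kk:fork[open] ⇒ blocked
  3. Mm → Gg ← Ss → Aa — Gg:collider[open]; Ss:fork[blocks] ⇒ blocked
  4. Mm ← Ss → Aa — Ss:fork[blocks] ⇒ blocked
  5. Mm ← Ss → Gg → Aa — Ss:fork[blocks]; Gg:chain[blocks] ⇒ blocked
  6. Mm ← Ss → Gg ← Hh → Ff ← Kk → Aa — Ss:fork[blocks]; Gg:collider[open]; Hh:fork[blocks]; Ff:collider[open]; Kk:fork[open] ⇒ blocked
All paths are blocked; Mm ⊥ Aa | {Ff, Gg, Hh, Ss} holds.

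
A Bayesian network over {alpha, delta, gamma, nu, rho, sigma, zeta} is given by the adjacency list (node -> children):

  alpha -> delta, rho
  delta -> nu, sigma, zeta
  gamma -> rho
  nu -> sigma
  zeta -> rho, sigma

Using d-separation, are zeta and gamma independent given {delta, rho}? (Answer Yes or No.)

4 paths connect zeta and gamma; each must be blocked for d-separation to hold:
Path 1: zeta → rho ← gamma
  rho is a collider and rho is conditioned on, which opens it — no node blocks this path, so it is active.
Path 2: zeta ← delta ← alpha → rho ← gamma
  delta is a chain here and delta is conditioned on, so the path is blocked at delta.
Path 3: zeta → sigma ← nu ← delta ← alpha → rho ← gamma
  sigma is a collider here and neither sigma nor any of its descendants is conditioned on, so the collider stays closed — the path is blocked at sigma.
Path 4: zeta → sigma ← delta ← alpha → rho ← gamma
  sigma is a collider here and neither sigma nor any of its descendants is conditioned on, so the collider stays closed — the path is blocked at sigma.
Because an active path exists, zeta and gamma are not d-separated.

No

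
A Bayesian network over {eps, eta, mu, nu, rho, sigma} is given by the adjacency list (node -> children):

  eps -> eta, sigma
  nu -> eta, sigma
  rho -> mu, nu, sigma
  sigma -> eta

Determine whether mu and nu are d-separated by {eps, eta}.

No

4 paths connect mu and nu; each must be blocked for d-separation to hold:
Path 1: mu ← rho → sigma → eta ← nu
  rho is a fork and rho is not conditioned on; sigma is a chain and sigma is not conditioned on; eta is a collider and eta is conditioned on, which opens it — no node blocks this path, so it is active.
Path 2: mu ← rho → sigma ← nu
  rho is a fork and rho is not conditioned on; sigma is a collider and its descendant eta is conditioned on, which opens it — no node blocks this path, so it is active.
Path 3: mu ← rho → sigma ← eps → eta ← nu
  eps is a fork here and eps is conditioned on, so the path is blocked at eps.
Path 4: mu ← rho → nu
  rho is a fork and rho is not conditioned on — no node blocks this path, so it is active.
At least one path is unblocked, so d-separation fails.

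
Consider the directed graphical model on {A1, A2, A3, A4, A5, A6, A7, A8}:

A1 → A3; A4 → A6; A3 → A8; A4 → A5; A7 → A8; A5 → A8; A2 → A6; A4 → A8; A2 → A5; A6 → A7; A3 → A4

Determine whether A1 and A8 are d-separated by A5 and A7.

6 paths connect A1 and A8; each must be blocked for d-separation to hold:
Path 1: A1 → A3 → A4 → A5 → A8
  A5 is a chain here and A5 is conditioned on, so the path is blocked at A5.
Path 2: A1 → A3 → A4 → A5 ← A2 → A6 → A7 → A8
  A7 is a chain here and A7 is conditioned on, so the path is blocked at A7.
Path 3: A1 → A3 → A4 → A6 → A7 → A8
  A7 is a chain here and A7 is conditioned on, so the path is blocked at A7.
Path 4: A1 → A3 → A4 → A6 ← A2 → A5 → A8
  A5 is a chain here and A5 is conditioned on, so the path is blocked at A5.
Path 5: A1 → A3 → A4 → A8
  A3 is a chain and A3 is not conditioned on; A4 is a chain and A4 is not conditioned on — no node blocks this path, so it is active.
Path 6: A1 → A3 → A8
  A3 is a chain and A3 is not conditioned on — no node blocks this path, so it is active.
At least one path is unblocked, so d-separation fails.

No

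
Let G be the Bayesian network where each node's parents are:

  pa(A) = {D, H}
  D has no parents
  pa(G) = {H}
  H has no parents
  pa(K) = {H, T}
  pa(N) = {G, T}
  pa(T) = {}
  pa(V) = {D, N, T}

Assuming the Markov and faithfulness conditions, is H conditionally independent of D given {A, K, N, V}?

No

Enumerating the 5 paths from H to D and testing each for blocking by {A, K, N, V}:
Path 1: H → K ← T → N → V ← D
  N is a chain here and N is conditioned on, so the path is blocked at N.
Path 2: H → K ← T → V ← D
  K is a collider and K is conditioned on, which opens it; T is a fork and T is not conditioned on; V is a collider and V is conditioned on, which opens it — no node blocks this path, so it is active.
Path 3: H → A ← D
  A is a collider and A is conditioned on, which opens it — no node blocks this path, so it is active.
Path 4: H → G → N ← T → V ← D
  G is a chain and G is not conditioned on; N is a collider and N is conditioned on, which opens it; T is a fork and T is not conditioned on; V is a collider and V is conditioned on, which opens it — no node blocks this path, so it is active.
Path 5: H → G → N → V ← D
  N is a chain here and N is conditioned on, so the path is blocked at N.
At least one path is unblocked, so d-separation fails.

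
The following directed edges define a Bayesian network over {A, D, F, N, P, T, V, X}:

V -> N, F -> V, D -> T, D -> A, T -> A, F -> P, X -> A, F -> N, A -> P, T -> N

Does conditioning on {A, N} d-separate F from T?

4 paths connect F and T; each must be blocked for d-separation to hold:
Path 1: F → N ← T
  N is a collider and N is conditioned on, which opens it — no node blocks this path, so it is active.
Path 2: F → V → N ← T
  V is a chain and V is not conditioned on; N is a collider and N is conditioned on, which opens it — no node blocks this path, so it is active.
Path 3: F → P ← A ← D → T
  P is a collider here and neither P nor any of its descendants is conditioned on, so the collider stays closed — the path is blocked at P.
Path 4: F → P ← A ← T
  P is a collider here and neither P nor any of its descendants is conditioned on, so the collider stays closed — the path is blocked at P.
Because an active path exists, F and T are not d-separated.

No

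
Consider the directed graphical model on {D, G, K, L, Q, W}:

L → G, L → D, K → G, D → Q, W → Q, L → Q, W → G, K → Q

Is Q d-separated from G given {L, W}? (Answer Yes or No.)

Enumerating the 4 paths from Q to G and testing each for blocking by {L, W}:
Path 1: Q ← D ← L → G
  L is a fork here and L is conditioned on, so the path is blocked at L.
Path 2: Q ← L → G
  L is a fork here and L is conditioned on, so the path is blocked at L.
Path 3: Q ← K → G
  K is a fork and K is not conditioned on — no node blocks this path, so it is active.
Path 4: Q ← W → G
  W is a fork here and W is conditioned on, so the path is blocked at W.
At least one path is unblocked, so d-separation fails.

No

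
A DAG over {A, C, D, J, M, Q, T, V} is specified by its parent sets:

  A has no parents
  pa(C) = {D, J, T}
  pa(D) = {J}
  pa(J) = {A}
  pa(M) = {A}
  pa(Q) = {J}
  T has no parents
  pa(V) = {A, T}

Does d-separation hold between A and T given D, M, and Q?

We examine all 3 paths between A and T:
Path 1: A → J → C ← T
  C is a collider here and neither C nor any of its descendants is conditioned on, so the collider stays closed — the path is blocked at C.
Path 2: A → J → D → C ← T
  D is a chain here and D is conditioned on, so the path is blocked at D.
Path 3: A → V ← T
  V is a collider here and neither V nor any of its descendants is conditioned on, so the collider stays closed — the path is blocked at V.
Every path is blocked, so A and T are d-separated given {D, M, Q}.

Yes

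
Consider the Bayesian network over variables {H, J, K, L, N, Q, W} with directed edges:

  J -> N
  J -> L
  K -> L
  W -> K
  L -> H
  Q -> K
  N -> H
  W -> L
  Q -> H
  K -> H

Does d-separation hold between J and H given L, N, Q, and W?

No

Enumerating the 6 paths from J to H and testing each for blocking by {L, N, Q, W}:
  1. J → N → H — N:chain[blocks] ⇒ blocked
  2. J → L ← W → K ← Q → H — L:collider[open]; W:fork[blocks]; K:collider[open]; Q:fork[blocks] ⇒ blocked
  3. J → L ← W → K → H — L:collider[open]; W:fork[blocks]; K:chain[open] ⇒ blocked
  4. J → L ← K ← Q → H — L:collider[open]; K:chain[open]; Q:fork[blocks] ⇒ blocked
  5. J → L ← K → H — L:collider[open]; K:fork[open] ⇒ active
  6. J → L → H — L:chain[blocks] ⇒ blocked
Since the path J → L ← K → H is active, J and H are not d-separated given {L, N, Q, W}.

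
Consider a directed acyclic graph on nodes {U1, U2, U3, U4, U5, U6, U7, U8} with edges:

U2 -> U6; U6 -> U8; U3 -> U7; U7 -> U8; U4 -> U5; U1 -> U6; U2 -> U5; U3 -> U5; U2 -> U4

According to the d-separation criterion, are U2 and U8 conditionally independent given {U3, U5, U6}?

3 paths connect U2 and U8; each must be blocked for d-separation to hold:
Path 1: U2 → U6 → U8
  U6 is a chain here and U6 is conditioned on, so the path is blocked at U6.
Path 2: U2 → U5 ← U3 → U7 → U8
  U3 is a fork here and U3 is conditioned on, so the path is blocked at U3.
Path 3: U2 → U4 → U5 ← U3 → U7 → U8
  U3 is a fork here and U3 is conditioned on, so the path is blocked at U3.
Every path is blocked, so U2 and U8 are d-separated given {U3, U5, U6}.

Yes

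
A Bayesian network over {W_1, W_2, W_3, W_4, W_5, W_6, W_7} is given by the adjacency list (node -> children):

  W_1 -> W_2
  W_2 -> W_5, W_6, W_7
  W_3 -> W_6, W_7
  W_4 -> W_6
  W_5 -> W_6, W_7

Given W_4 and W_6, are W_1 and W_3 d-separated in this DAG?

No

There are 6 undirected paths between W_1 and W_3; checking each against the conditioning set {W_4, W_6}:
Path 1: W_1 → W_2 → W_6 ← W_3
  W_2 is a chain and W_2 is not conditioned on; W_6 is a collider and W_6 is conditioned on, which opens it — no node blocks this path, so it is active.
Path 2: W_1 → W_2 → W_6 ← W_5 → W_7 ← W_3
  W_7 is a collider here and neither W_7 nor any of its descendants is conditioned on, so the collider stays closed — the path is blocked at W_7.
Path 3: W_1 → W_2 → W_7 ← W_3
  W_7 is a collider here and neither W_7 nor any of its descendants is conditioned on, so the collider stays closed — the path is blocked at W_7.
Path 4: W_1 → W_2 → W_7 ← W_5 → W_6 ← W_3
  W_7 is a collider here and neither W_7 nor any of its descendants is conditioned on, so the collider stays closed — the path is blocked at W_7.
Path 5: W_1 → W_2 → W_5 → W_6 ← W_3
  W_2 is a chain and W_2 is not conditioned on; W_5 is a chain and W_5 is not conditioned on; W_6 is a collider and W_6 is conditioned on, which opens it — no node blocks this path, so it is active.
Path 6: W_1 → W_2 → W_5 → W_7 ← W_3
  W_7 is a collider here and neither W_7 nor any of its descendants is conditioned on, so the collider stays closed — the path is blocked at W_7.
At least one path is unblocked, so d-separation fails.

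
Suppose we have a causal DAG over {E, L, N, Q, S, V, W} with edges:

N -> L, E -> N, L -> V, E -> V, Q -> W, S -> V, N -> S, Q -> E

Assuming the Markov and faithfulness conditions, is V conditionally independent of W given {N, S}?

No

Enumerating the 3 paths from V to W and testing each for blocking by {N, S}:
Path 1: V ← L ← N ← E ← Q → W
  N is a chain here and N is conditioned on, so the path is blocked at N.
Path 2: V ← E ← Q → W
  E is a chain and E is not conditioned on; Q is a fork and Q is not conditioned on — no node blocks this path, so it is active.
Path 3: V ← S ← N ← E ← Q → W
  S is a chain here and S is conditioned on, so the path is blocked at S.
At least one path is unblocked, so d-separation fails.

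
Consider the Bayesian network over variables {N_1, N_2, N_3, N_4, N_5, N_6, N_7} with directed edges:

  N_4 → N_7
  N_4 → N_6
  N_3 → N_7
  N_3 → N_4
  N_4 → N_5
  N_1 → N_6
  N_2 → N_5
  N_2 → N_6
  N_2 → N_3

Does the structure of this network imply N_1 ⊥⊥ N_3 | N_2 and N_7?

Yes

We examine all 6 paths between N_1 and N_3:
Path 1: N_1 → N_6 ← N_4 ← N_3
  N_6 is a collider here and neither N_6 nor any of its descendants is conditioned on, so the collider stays closed — the path is blocked at N_6.
Path 2: N_1 → N_6 ← N_4 → N_5 ← N_2 → N_3
  N_6 is a collider here and neither N_6 nor any of its descendants is conditioned on, so the collider stays closed — the path is blocked at N_6.
Path 3: N_1 → N_6 ← N_4 → N_7 ← N_3
  N_6 is a collider here and neither N_6 nor any of its descendants is conditioned on, so the collider stays closed — the path is blocked at N_6.
Path 4: N_1 → N_6 ← N_2 → N_3
  N_6 is a collider here and neither N_6 nor any of its descendants is conditioned on, so the collider stays closed — the path is blocked at N_6.
Path 5: N_1 → N_6 ← N_2 → N_5 ← N_4 ← N_3
  N_6 is a collider here and neither N_6 nor any of its descendants is conditioned on, so the collider stays closed — the path is blocked at N_6.
Path 6: N_1 → N_6 ← N_2 → N_5 ← N_4 → N_7 ← N_3
  N_6 is a collider here and neither N_6 nor any of its descendants is conditioned on, so the collider stays closed — the path is blocked at N_6.
All paths are blocked; N_1 ⊥ N_3 | {N_2, N_7} holds.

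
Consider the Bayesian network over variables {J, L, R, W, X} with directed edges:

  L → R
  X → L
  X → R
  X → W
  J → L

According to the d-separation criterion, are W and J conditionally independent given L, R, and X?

Enumerating the 2 paths from W to J and testing each for blocking by {L, R, X}:
  1. W ← X → L ← J — X:fork[blocks]; L:collider[open] ⇒ blocked
  2. W ← X → R ← L ← J — X:fork[blocks]; R:collider[open]; L:chain[blocks] ⇒ blocked
Every path is blocked, so W and J are d-separated given {L, R, X}.

Yes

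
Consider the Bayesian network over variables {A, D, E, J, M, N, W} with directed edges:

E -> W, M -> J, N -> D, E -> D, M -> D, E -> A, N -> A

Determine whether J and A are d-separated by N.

Yes

2 paths connect J and A; each must be blocked for d-separation to hold:
Path 1: J ← M → D ← E → A
  D is a collider here and neither D nor any of its descendants is conditioned on, so the collider stays closed — the path is blocked at D.
Path 2: J ← M → D ← N → A
  D is a collider here and neither D nor any of its descendants is conditioned on, so the collider stays closed — the path is blocked at D.
Every path is blocked, so J and A are d-separated given {N}.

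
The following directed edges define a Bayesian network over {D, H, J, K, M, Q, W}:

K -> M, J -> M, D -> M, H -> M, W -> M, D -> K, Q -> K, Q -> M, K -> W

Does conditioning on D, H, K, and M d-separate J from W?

There are 4 undirected paths between J and W; checking each against the conditioning set {D, H, K, M}:
  1. J → M ← W — M:collider[open] ⇒ active
  2. J → M ← D → K → W — M:collider[open]; D:fork[blocks]; K:chain[blocks] ⇒ blocked
  3. J → M ← K → W — M:collider[open]; K:fork[blocks] ⇒ blocked
  4. J → M ← Q → K → W — M:collider[open]; Q:fork[open]; K:chain[blocks] ⇒ blocked
Since the path J → M ← W is active, J and W are not d-separated given {D, H, K, M}.

No — J and W are not d-separated given {D, H, K, M}.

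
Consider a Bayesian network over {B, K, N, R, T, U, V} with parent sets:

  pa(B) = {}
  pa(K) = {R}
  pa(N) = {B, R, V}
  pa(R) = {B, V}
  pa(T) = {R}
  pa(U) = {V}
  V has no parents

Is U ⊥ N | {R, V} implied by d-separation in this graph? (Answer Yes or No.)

We examine all 3 paths between U and N:
  1. U ← V → N — V:fork[blocks] ⇒ blocked
  2. U ← V → R → N — V:fork[blocks]; R:chain[blocks] ⇒ blocked
  3. U ← V → R ← B → N — V:fork[blocks]; R:collider[open]; B:fork[open] ⇒ blocked
Every path is blocked, so U and N are d-separated given {R, V}.

Yes — U and N are d-separated given {R, V}.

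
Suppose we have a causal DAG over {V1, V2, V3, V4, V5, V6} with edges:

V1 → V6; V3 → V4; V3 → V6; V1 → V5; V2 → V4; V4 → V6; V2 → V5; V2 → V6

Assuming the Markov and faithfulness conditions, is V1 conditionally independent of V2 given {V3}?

4 paths connect V1 and V2; each must be blocked for d-separation to hold:
  1. V1 → V5 ← V2 — V5:collider[blocks] ⇒ blocked
  2. V1 → V6 ← V4 ← V2 — V6:collider[blocks]; V4:chain[open] ⇒ blocked
  3. V1 → V6 ← V2 — V6:collider[blocks] ⇒ blocked
  4. V1 → V6 ← V3 → V4 ← V2 — V6:collider[blocks]; V3:fork[blocks]; V4:collider[blocks] ⇒ blocked
All paths are blocked; V1 ⊥ V2 | {V3} holds.

Yes — V1 and V2 are d-separated given {V3}.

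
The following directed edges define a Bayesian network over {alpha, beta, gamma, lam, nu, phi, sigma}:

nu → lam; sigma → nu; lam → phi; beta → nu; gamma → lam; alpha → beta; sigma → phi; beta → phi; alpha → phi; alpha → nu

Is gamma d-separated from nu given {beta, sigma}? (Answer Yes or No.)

Yes

There are 6 undirected paths between gamma and nu; checking each against the conditioning set {beta, sigma}:
Path 1: gamma → lam → phi ← sigma → nu
  phi is a collider here and neither phi nor any of its descendants is conditioned on, so the collider stays closed — the path is blocked at phi.
Path 2: gamma → lam → phi ← beta → nu
  phi is a collider here and neither phi nor any of its descendants is conditioned on, so the collider stays closed — the path is blocked at phi.
Path 3: gamma → lam → phi ← beta ← alpha → nu
  phi is a collider here and neither phi nor any of its descendants is conditioned on, so the collider stays closed — the path is blocked at phi.
Path 4: gamma → lam → phi ← alpha → beta → nu
  phi is a collider here and neither phi nor any of its descendants is conditioned on, so the collider stays closed — the path is blocked at phi.
Path 5: gamma → lam → phi ← alpha → nu
  phi is a collider here and neither phi nor any of its descendants is conditioned on, so the collider stays closed — the path is blocked at phi.
Path 6: gamma → lam ← nu
  lam is a collider here and neither lam nor any of its descendants is conditioned on, so the collider stays closed — the path is blocked at lam.
Since every path is blocked, d-separation holds.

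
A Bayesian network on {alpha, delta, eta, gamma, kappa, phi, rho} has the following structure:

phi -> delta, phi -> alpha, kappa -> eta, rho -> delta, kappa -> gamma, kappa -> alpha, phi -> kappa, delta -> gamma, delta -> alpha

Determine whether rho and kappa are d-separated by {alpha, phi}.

Enumerating the 5 paths from rho to kappa and testing each for blocking by {alpha, phi}:
Path 1: rho → delta → alpha ← kappa
  delta is a chain and delta is not conditioned on; alpha is a collider and alpha is conditioned on, which opens it — no node blocks this path, so it is active.
Path 2: rho → delta → alpha ← phi → kappa
  phi is a fork here and phi is conditioned on, so the path is blocked at phi.
Path 3: rho → delta → gamma ← kappa
  gamma is a collider here and neither gamma nor any of its descendants is conditioned on, so the collider stays closed — the path is blocked at gamma.
Path 4: rho → delta ← phi → kappa
  phi is a fork here and phi is conditioned on, so the path is blocked at phi.
Path 5: rho → delta ← phi → alpha ← kappa
  phi is a fork here and phi is conditioned on, so the path is blocked at phi.
Because an active path exists, rho and kappa are not d-separated.

No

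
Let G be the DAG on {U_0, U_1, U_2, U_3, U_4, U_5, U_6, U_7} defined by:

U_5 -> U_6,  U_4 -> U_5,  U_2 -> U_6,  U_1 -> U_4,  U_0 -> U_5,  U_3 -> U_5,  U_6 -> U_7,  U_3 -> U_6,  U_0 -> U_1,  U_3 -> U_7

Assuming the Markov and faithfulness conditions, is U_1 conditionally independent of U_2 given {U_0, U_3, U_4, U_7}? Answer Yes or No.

Yes

We examine all 6 paths between U_1 and U_2:
Path 1: U_1 → U_4 → U_5 → U_6 ← U_2
  U_4 is a chain here and U_4 is conditioned on, so the path is blocked at U_4.
Path 2: U_1 → U_4 → U_5 ← U_3 → U_6 ← U_2
  U_4 is a chain here and U_4 is conditioned on, so the path is blocked at U_4.
Path 3: U_1 → U_4 → U_5 ← U_3 → U_7 ← U_6 ← U_2
  U_4 is a chain here and U_4 is conditioned on, so the path is blocked at U_4.
Path 4: U_1 ← U_0 → U_5 → U_6 ← U_2
  U_0 is a fork here and U_0 is conditioned on, so the path is blocked at U_0.
Path 5: U_1 ← U_0 → U_5 ← U_3 → U_6 ← U_2
  U_0 is a fork here and U_0 is conditioned on, so the path is blocked at U_0.
Path 6: U_1 ← U_0 → U_5 ← U_3 → U_7 ← U_6 ← U_2
  U_0 is a fork here and U_0 is conditioned on, so the path is blocked at U_0.
All paths are blocked; U_1 ⊥ U_2 | {U_0, U_3, U_4, U_7} holds.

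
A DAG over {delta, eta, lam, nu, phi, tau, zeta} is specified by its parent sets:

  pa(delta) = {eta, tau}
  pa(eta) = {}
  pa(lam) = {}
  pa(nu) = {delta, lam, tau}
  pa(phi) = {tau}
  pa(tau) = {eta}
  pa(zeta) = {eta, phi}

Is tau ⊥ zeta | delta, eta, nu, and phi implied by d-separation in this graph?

There are 4 undirected paths between tau and zeta; checking each against the conditioning set {delta, eta, nu, phi}:
Path 1: tau → phi → zeta
  phi is a chain here and phi is conditioned on, so the path is blocked at phi.
Path 2: tau ← eta → zeta
  eta is a fork here and eta is conditioned on, so the path is blocked at eta.
Path 3: tau → nu ← delta ← eta → zeta
  delta is a chain here and delta is conditioned on, so the path is blocked at delta.
Path 4: tau → delta ← eta → zeta
  eta is a fork here and eta is conditioned on, so the path is blocked at eta.
Since every path is blocked, d-separation holds.

Yes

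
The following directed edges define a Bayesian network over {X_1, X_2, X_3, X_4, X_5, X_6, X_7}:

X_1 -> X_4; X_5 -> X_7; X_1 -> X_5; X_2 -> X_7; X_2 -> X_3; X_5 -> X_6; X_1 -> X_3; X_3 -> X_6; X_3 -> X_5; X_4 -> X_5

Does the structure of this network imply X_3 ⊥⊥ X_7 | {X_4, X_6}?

No

Enumerating the 5 paths from X_3 to X_7 and testing each for blocking by {X_4, X_6}:
Path 1: X_3 ← X_1 → X_4 → X_5 → X_7
  X_4 is a chain here and X_4 is conditioned on, so the path is blocked at X_4.
Path 2: X_3 ← X_1 → X_5 → X_7
  X_1 is a fork and X_1 is not conditioned on; X_5 is a chain and X_5 is not conditioned on — no node blocks this path, so it is active.
Path 3: X_3 ← X_2 → X_7
  X_2 is a fork and X_2 is not conditioned on — no node blocks this path, so it is active.
Path 4: X_3 → X_6 ← X_5 → X_7
  X_6 is a collider and X_6 is conditioned on, which opens it; X_5 is a fork and X_5 is not conditioned on — no node blocks this path, so it is active.
Path 5: X_3 → X_5 → X_7
  X_5 is a chain and X_5 is not conditioned on — no node blocks this path, so it is active.
Since the path X_3 ← X_1 → X_5 → X_7 is active, X_3 and X_7 are not d-separated given {X_4, X_6}.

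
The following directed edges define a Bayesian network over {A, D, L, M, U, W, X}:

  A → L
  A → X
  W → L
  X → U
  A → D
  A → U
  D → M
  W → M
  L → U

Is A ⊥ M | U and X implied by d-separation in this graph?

There are 4 undirected paths between A and M; checking each against the conditioning set {U, X}:
Path 1: A → X → U ← L ← W → M
  X is a chain here and X is conditioned on, so the path is blocked at X.
Path 2: A → U ← L ← W → M
  U is a collider and U is conditioned on, which opens it; L is a chain and L is not conditioned on; W is a fork and W is not conditioned on — no node blocks this path, so it is active.
Path 3: A → L ← W → M
  L is a collider and its descendant U is conditioned on, which opens it; W is a fork and W is not conditioned on — no node blocks this path, so it is active.
Path 4: A → D → M
  D is a chain and D is not conditioned on — no node blocks this path, so it is active.
Since the path A → U ← L ← W → M is active, A and M are not d-separated given {U, X}.

No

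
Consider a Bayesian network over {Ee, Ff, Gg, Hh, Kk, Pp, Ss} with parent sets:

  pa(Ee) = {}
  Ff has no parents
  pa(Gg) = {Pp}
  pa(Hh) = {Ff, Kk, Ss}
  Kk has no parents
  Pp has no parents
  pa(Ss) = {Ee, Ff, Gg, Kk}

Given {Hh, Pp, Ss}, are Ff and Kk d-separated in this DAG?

There are 4 undirected paths between Ff and Kk; checking each against the conditioning set {Hh, Pp, Ss}:
Path 1: Ff → Ss → Hh ← Kk
  Ss is a chain here and Ss is conditioned on, so the path is blocked at Ss.
Path 2: Ff → Ss ← Kk
  Ss is a collider and Ss is conditioned on, which opens it — no node blocks this path, so it is active.
Path 3: Ff → Hh ← Ss ← Kk
  Ss is a chain here and Ss is conditioned on, so the path is blocked at Ss.
Path 4: Ff → Hh ← Kk
  Hh is a collider and Hh is conditioned on, which opens it — no node blocks this path, so it is active.
At least one path is unblocked, so d-separation fails.

No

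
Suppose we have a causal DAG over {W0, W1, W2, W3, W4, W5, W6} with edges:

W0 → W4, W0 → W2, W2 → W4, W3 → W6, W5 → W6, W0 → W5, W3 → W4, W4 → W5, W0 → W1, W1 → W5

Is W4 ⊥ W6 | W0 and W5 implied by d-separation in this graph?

There are 6 undirected paths between W4 and W6; checking each against the conditioning set {W0, W5}:
  1. W4 ← W3 → W6 — W3:fork[open] ⇒ active
  2. W4 ← W2 ← W0 → W5 → W6 — W2:chain[open]; W0:fork[blocks]; W5:chain[blocks] ⇒ blocked
  3. W4 ← W2 ← W0 → W1 → W5 → W6 — W2:chain[open]; W0:fork[blocks]; W1:chain[open]; W5:chain[blocks] ⇒ blocked
  4. W4 ← W0 → W5 → W6 — W0:fork[blocks]; W5:chain[blocks] ⇒ blocked
  5. W4 ← W0 → W1 → W5 → W6 — W0:fork[blocks]; W1:chain[open]; W5:chain[blocks] ⇒ blocked
  6. W4 → W5 → W6 — W5:chain[blocks] ⇒ blocked
Because an active path exists, W4 and W6 are not d-separated.

No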